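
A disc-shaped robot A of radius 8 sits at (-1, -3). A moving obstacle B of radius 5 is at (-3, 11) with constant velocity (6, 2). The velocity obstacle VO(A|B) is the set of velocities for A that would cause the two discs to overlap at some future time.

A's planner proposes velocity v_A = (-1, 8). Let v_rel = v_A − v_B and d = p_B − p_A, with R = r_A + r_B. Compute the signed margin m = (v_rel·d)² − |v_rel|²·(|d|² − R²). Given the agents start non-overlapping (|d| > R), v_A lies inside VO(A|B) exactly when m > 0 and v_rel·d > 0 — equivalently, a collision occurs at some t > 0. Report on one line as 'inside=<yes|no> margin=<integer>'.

d = (-2, 14),  |d|² = 200;  R = 8+5 = 13,  c = 200−13² = 31
v_rel = (-7, 6),  |v_rel|² = 85;  v_rel·d = (-7)·(-2) + (6)·(14) = 98
85·t² − 196·t + 31 = 0  ⇒  m = 98² − 85·31 = 6969
m = 6969 > 0,  v_rel·d = 98 > 0  ⇒  inside

inside=yes margin=6969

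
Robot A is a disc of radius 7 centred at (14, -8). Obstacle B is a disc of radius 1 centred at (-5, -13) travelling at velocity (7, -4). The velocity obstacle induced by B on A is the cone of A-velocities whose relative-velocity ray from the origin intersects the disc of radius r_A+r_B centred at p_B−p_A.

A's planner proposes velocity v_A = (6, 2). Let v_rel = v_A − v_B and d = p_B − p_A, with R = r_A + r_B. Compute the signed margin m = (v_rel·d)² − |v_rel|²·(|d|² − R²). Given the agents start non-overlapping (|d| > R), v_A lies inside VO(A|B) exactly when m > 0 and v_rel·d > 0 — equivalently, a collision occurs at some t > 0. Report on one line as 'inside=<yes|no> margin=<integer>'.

d = (-19, -5),  |d|² = 386;  R = 7+1 = 8,  c = 386−8² = 322
v_rel = (-1, 6),  |v_rel|² = 37;  v_rel·d = (-1)·(-19) + (6)·(-5) = -11
37·t² + 22·t + 322 = 0  ⇒  m = (-11)² − 37·322 = -11793
m = -11793 < 0,  v_rel·d = -11 < 0  ⇒  outside

inside=no margin=-11793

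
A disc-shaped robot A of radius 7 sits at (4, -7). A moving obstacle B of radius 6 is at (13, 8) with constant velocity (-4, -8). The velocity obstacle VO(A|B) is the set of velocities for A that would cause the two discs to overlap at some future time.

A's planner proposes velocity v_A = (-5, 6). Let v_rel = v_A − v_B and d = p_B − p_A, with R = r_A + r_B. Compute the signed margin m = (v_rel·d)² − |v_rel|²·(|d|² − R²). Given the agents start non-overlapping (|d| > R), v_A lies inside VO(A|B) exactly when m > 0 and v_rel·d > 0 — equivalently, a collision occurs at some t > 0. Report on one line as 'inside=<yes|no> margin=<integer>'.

d = (9, 15),  |d|² = 306;  R = 7+6 = 13,  c = 306−13² = 137
v_rel = (-1, 14),  |v_rel|² = 197;  v_rel·d = (-1)·(9) + (14)·(15) = 201
197·t² − 402·t + 137 = 0  ⇒  m = 201² − 197·137 = 13412
m = 13412 > 0,  v_rel·d = 201 > 0  ⇒  inside

inside=yes margin=13412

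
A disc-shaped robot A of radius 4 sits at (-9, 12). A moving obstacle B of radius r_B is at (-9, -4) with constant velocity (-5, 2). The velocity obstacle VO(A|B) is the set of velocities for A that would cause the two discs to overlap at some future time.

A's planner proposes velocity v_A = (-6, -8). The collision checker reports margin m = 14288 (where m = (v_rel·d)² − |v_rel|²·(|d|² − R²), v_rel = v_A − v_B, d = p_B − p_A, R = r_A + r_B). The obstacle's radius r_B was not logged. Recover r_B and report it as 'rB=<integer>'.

m = 14288
d = (0, -16);  v_rel = (-1, -10),  |v_rel|² = 101
v_rel×d = (-1)·(-16) − (-10)·(0) = 16
since m = R²·101 − 16²:  R² = (256 + 14288) / 101 = 144
R = √144 = 12  ⇒  r_B = 12 − 4 = 8

rB=8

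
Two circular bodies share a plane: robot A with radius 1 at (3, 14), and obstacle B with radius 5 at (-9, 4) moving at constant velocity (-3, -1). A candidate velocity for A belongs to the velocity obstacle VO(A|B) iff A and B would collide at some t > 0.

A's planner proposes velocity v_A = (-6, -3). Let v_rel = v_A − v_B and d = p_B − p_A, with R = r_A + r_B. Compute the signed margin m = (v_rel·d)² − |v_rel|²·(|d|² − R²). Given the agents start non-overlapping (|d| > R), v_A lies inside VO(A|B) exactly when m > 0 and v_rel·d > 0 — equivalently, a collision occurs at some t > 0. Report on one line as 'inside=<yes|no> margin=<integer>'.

d = (-12, -10),  |d|² = 244;  R = 1+5 = 6,  c = 244−6² = 208
v_rel = (-3, -2),  |v_rel|² = 13;  v_rel·d = (-3)·(-12) + (-2)·(-10) = 56
13·t² − 112·t + 208 = 0  ⇒  m = 56² − 13·208 = 432
m = 432 > 0,  v_rel·d = 56 > 0  ⇒  inside

inside=yes margin=432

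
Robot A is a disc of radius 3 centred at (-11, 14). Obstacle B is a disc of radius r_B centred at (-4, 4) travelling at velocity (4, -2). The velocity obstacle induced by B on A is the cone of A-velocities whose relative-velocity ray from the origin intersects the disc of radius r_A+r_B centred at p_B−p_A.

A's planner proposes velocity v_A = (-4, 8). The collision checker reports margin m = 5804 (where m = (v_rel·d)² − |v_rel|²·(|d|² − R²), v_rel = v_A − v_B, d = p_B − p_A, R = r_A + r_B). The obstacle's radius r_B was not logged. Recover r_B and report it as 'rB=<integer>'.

m = 5804
d = (7, -10);  v_rel = (-8, 10),  |v_rel|² = 164
v_rel×d = (-8)·(-10) − (10)·(7) = 10
since m = R²·164 − 10²:  R² = (100 + 5804) / 164 = 36
R = √36 = 6  ⇒  r_B = 6 − 3 = 3

rB=3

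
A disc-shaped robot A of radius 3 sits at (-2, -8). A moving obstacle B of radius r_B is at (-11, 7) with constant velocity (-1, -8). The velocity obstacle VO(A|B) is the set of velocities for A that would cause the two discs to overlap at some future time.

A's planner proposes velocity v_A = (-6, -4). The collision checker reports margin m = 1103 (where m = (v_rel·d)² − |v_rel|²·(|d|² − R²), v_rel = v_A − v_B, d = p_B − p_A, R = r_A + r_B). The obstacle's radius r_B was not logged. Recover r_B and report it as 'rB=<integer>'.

m = 1103
d = (-9, 15);  v_rel = (-5, 4),  |v_rel|² = 41
v_rel×d = (-5)·(15) − (4)·(-9) = -39
since m = R²·41 − (-39)²:  R² = (1521 + 1103) / 41 = 64
R = √64 = 8  ⇒  r_B = 8 − 3 = 5

rB=5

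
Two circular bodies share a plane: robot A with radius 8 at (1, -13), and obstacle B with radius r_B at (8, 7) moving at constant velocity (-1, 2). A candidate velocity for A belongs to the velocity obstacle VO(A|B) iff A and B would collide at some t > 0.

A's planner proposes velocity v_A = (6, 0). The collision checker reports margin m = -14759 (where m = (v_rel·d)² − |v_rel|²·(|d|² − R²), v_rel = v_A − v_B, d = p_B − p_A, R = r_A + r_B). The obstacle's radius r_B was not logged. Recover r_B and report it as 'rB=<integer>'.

m = -14759
d = (7, 20);  v_rel = (7, -2),  |v_rel|² = 53
v_rel×d = (7)·(20) − (-2)·(7) = 154
since m = R²·53 − 154²:  R² = (23716 + -14759) / 53 = 169
R = √169 = 13  ⇒  r_B = 13 − 8 = 5

rB=5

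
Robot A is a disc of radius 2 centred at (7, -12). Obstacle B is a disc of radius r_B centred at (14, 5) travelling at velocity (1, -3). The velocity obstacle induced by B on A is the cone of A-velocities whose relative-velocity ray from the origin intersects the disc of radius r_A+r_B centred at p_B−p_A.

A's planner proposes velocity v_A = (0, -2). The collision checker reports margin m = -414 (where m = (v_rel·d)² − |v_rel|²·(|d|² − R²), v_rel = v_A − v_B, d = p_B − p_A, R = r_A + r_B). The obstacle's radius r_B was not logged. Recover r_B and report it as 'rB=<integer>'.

m = -414
d = (7, 17);  v_rel = (-1, 1),  |v_rel|² = 2
v_rel×d = (-1)·(17) − (1)·(7) = -24
since m = R²·2 − (-24)²:  R² = (576 + -414) / 2 = 81
R = √81 = 9  ⇒  r_B = 9 − 2 = 7

rB=7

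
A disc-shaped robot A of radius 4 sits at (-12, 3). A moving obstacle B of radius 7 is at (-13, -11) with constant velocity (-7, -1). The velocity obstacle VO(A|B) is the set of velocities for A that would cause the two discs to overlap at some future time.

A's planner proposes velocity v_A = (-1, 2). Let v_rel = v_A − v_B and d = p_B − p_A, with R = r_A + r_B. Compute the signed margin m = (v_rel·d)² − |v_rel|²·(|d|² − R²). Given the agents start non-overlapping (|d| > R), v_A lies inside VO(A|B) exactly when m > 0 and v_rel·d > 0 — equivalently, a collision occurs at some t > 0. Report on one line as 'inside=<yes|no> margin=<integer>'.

d = (-1, -14),  |d|² = 197;  R = 4+7 = 11,  c = 197−11² = 76
v_rel = (6, 3),  |v_rel|² = 45;  v_rel·d = (6)·(-1) + (3)·(-14) = -48
45·t² + 96·t + 76 = 0  ⇒  m = (-48)² − 45·76 = -1116
m = -1116 < 0,  v_rel·d = -48 < 0  ⇒  outside

inside=no margin=-1116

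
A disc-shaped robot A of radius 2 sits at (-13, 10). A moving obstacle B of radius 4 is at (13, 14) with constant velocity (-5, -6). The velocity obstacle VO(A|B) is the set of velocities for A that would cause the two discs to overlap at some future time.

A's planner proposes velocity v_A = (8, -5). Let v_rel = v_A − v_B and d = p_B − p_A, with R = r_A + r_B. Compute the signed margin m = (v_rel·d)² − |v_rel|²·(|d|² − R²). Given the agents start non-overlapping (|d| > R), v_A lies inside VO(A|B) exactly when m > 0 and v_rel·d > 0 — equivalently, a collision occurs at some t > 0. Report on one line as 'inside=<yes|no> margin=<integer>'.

d = (26, 4),  |d|² = 692;  R = 2+4 = 6,  c = 692−6² = 656
v_rel = (13, 1),  |v_rel|² = 170;  v_rel·d = (13)·(26) + (1)·(4) = 342
170·t² − 684·t + 656 = 0  ⇒  m = 342² − 170·656 = 5444
m = 5444 > 0,  v_rel·d = 342 > 0  ⇒  inside

inside=yes margin=5444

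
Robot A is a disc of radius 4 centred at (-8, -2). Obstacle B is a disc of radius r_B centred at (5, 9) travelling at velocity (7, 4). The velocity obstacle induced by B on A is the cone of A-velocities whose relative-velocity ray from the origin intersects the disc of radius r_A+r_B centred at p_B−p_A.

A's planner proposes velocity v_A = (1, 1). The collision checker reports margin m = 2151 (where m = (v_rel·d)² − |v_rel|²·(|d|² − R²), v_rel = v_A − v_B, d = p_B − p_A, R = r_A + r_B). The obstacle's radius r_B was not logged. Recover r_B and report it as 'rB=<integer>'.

m = 2151
d = (13, 11);  v_rel = (-6, -3),  |v_rel|² = 45
v_rel×d = (-6)·(11) − (-3)·(13) = -27
since m = R²·45 − (-27)²:  R² = (729 + 2151) / 45 = 64
R = √64 = 8  ⇒  r_B = 8 − 4 = 4

rB=4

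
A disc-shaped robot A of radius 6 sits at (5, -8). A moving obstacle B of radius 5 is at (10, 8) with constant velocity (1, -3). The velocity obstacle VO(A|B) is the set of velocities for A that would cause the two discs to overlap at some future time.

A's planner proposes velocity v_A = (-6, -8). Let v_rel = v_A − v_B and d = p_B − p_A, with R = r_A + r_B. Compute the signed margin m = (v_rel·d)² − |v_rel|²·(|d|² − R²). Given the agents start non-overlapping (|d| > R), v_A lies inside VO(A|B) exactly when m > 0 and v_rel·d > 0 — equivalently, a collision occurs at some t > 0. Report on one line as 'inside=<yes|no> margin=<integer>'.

d = (5, 16),  |d|² = 281;  R = 6+5 = 11,  c = 281−11² = 160
v_rel = (-7, -5),  |v_rel|² = 74;  v_rel·d = (-7)·(5) + (-5)·(16) = -115
74·t² + 230·t + 160 = 0  ⇒  m = (-115)² − 74·160 = 1385
m = 1385 > 0,  v_rel·d = -115 < 0  ⇒  outside

inside=no margin=1385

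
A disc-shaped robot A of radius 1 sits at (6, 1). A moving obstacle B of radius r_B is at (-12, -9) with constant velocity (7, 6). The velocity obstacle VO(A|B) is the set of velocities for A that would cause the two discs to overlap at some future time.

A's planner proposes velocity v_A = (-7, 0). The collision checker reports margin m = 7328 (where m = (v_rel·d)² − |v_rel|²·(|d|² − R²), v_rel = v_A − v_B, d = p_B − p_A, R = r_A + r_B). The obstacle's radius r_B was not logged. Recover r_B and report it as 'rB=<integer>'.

m = 7328
d = (-18, -10);  v_rel = (-14, -6),  |v_rel|² = 232
v_rel×d = (-14)·(-10) − (-6)·(-18) = 32
since m = R²·232 − 32²:  R² = (1024 + 7328) / 232 = 36
R = √36 = 6  ⇒  r_B = 6 − 1 = 5

rB=5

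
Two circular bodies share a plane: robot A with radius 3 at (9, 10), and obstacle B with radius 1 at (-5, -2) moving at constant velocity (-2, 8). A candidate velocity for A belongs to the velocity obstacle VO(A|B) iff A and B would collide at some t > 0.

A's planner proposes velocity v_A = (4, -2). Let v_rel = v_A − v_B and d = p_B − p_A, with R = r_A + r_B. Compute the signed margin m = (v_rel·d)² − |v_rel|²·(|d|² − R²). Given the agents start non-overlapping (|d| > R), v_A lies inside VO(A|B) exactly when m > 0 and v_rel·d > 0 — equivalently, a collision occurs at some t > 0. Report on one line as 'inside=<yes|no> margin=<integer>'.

d = (-14, -12),  |d|² = 340;  R = 3+1 = 4,  c = 340−4² = 324
v_rel = (6, -10),  |v_rel|² = 136;  v_rel·d = (6)·(-14) + (-10)·(-12) = 36
136·t² − 72·t + 324 = 0  ⇒  m = 36² − 136·324 = -42768
m = -42768 < 0,  v_rel·d = 36 > 0  ⇒  outside

inside=no margin=-42768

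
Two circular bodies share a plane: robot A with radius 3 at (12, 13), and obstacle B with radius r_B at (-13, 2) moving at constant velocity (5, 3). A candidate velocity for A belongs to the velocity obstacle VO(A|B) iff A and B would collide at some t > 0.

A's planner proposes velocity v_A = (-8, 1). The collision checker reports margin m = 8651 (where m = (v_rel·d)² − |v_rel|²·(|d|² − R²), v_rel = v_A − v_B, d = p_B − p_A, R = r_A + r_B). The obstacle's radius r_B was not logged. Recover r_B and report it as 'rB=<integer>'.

m = 8651
d = (-25, -11);  v_rel = (-13, -2),  |v_rel|² = 173
v_rel×d = (-13)·(-11) − (-2)·(-25) = 93
since m = R²·173 − 93²:  R² = (8649 + 8651) / 173 = 100
R = √100 = 10  ⇒  r_B = 10 − 3 = 7

rB=7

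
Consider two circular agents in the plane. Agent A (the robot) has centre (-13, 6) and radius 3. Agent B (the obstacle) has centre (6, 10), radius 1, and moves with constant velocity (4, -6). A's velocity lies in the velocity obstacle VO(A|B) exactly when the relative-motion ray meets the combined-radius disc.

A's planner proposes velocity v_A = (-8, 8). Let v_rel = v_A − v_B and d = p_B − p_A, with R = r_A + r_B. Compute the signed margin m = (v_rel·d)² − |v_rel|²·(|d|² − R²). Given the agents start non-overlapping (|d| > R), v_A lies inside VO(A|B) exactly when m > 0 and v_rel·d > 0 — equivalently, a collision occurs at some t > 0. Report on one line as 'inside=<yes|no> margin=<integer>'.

d = (19, 4),  |d|² = 377;  R = 3+1 = 4,  c = 377−4² = 361
v_rel = (-12, 14),  |v_rel|² = 340;  v_rel·d = (-12)·(19) + (14)·(4) = -172
340·t² + 344·t + 361 = 0  ⇒  m = (-172)² − 340·361 = -93156
m = -93156 < 0,  v_rel·d = -172 < 0  ⇒  outside

inside=no margin=-93156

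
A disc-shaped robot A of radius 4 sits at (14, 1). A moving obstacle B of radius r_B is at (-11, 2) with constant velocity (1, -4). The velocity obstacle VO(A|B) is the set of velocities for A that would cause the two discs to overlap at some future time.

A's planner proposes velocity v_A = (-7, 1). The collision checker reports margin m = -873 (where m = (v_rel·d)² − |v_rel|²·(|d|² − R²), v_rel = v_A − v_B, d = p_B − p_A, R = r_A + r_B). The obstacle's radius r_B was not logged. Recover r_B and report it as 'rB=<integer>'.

m = -873
d = (-25, 1);  v_rel = (-8, 5),  |v_rel|² = 89
v_rel×d = (-8)·(1) − (5)·(-25) = 117
since m = R²·89 − 117²:  R² = (13689 + -873) / 89 = 144
R = √144 = 12  ⇒  r_B = 12 − 4 = 8

rB=8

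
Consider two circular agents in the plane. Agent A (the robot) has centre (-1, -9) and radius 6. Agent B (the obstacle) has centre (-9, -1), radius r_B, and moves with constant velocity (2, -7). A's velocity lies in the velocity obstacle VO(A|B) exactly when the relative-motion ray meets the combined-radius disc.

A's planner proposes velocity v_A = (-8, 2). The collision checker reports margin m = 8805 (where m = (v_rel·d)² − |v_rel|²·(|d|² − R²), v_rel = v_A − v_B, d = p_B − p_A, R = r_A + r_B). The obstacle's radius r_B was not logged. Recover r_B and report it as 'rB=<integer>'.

m = 8805
d = (-8, 8);  v_rel = (-10, 9),  |v_rel|² = 181
v_rel×d = (-10)·(8) − (9)·(-8) = -8
since m = R²·181 − (-8)²:  R² = (64 + 8805) / 181 = 49
R = √49 = 7  ⇒  r_B = 7 − 6 = 1

rB=1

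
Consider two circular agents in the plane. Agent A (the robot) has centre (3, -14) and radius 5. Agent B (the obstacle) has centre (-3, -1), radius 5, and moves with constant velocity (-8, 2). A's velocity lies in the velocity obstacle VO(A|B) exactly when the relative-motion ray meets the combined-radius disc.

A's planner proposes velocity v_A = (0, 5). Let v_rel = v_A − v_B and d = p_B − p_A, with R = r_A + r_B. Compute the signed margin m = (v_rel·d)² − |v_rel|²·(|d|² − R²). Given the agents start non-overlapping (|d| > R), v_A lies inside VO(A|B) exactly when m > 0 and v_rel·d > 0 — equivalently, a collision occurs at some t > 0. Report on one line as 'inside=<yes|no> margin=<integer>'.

d = (-6, 13),  |d|² = 205;  R = 5+5 = 10,  c = 205−10² = 105
v_rel = (8, 3),  |v_rel|² = 73;  v_rel·d = (8)·(-6) + (3)·(13) = -9
73·t² + 18·t + 105 = 0  ⇒  m = (-9)² − 73·105 = -7584
m = -7584 < 0,  v_rel·d = -9 < 0  ⇒  outside

inside=no margin=-7584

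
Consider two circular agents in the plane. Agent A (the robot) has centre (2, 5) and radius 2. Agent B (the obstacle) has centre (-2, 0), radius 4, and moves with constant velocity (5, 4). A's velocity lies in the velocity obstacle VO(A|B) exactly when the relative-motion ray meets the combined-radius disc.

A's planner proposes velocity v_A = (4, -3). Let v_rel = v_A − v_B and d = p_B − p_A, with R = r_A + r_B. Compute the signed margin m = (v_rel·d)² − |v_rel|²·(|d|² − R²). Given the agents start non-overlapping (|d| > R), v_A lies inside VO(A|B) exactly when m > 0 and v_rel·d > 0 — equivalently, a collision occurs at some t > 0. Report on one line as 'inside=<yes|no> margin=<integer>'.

d = (-4, -5),  |d|² = 41;  R = 2+4 = 6,  c = 41−6² = 5
v_rel = (-1, -7),  |v_rel|² = 50;  v_rel·d = (-1)·(-4) + (-7)·(-5) = 39
50·t² − 78·t + 5 = 0  ⇒  m = 39² − 50·5 = 1271
m = 1271 > 0,  v_rel·d = 39 > 0  ⇒  inside

inside=yes margin=1271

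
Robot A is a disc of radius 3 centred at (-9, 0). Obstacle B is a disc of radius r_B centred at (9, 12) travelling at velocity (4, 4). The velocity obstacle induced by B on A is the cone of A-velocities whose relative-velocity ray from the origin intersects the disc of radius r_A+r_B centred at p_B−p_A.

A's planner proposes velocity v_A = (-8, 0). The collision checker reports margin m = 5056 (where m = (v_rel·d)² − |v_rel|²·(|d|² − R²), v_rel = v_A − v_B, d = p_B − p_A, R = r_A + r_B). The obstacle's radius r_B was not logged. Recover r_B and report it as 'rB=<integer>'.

m = 5056
d = (18, 12);  v_rel = (-12, -4),  |v_rel|² = 160
v_rel×d = (-12)·(12) − (-4)·(18) = -72
since m = R²·160 − (-72)²:  R² = (5184 + 5056) / 160 = 64
R = √64 = 8  ⇒  r_B = 8 − 3 = 5

rB=5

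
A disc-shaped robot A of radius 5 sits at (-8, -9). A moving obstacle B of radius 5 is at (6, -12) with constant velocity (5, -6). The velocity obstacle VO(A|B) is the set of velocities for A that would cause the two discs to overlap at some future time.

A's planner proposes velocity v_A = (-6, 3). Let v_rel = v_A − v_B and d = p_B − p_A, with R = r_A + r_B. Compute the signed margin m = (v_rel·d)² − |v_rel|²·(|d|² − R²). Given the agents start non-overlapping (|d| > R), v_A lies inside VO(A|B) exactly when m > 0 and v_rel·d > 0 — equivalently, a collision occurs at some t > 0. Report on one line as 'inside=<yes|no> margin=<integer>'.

d = (14, -3),  |d|² = 205;  R = 5+5 = 10,  c = 205−10² = 105
v_rel = (-11, 9),  |v_rel|² = 202;  v_rel·d = (-11)·(14) + (9)·(-3) = -181
202·t² + 362·t + 105 = 0  ⇒  m = (-181)² − 202·105 = 11551
m = 11551 > 0,  v_rel·d = -181 < 0  ⇒  outside

inside=no margin=11551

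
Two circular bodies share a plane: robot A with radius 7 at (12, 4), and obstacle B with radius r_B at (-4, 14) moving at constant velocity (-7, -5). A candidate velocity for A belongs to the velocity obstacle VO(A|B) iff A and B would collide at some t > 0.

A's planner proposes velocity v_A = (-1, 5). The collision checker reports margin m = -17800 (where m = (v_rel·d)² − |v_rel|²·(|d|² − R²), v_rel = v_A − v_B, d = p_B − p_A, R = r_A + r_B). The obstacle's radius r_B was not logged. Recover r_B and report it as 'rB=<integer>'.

m = -17800
d = (-16, 10);  v_rel = (6, 10),  |v_rel|² = 136
v_rel×d = (6)·(10) − (10)·(-16) = 220
since m = R²·136 − 220²:  R² = (48400 + -17800) / 136 = 225
R = √225 = 15  ⇒  r_B = 15 − 7 = 8

rB=8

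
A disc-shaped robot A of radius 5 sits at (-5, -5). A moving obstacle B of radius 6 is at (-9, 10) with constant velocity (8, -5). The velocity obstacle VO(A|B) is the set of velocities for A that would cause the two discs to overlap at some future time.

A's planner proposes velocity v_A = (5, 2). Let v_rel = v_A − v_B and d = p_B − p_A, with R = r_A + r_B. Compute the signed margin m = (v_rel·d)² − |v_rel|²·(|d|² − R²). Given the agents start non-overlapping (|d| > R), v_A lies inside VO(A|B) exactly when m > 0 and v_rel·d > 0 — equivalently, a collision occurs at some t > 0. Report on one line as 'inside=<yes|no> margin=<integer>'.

d = (-4, 15),  |d|² = 241;  R = 5+6 = 11,  c = 241−11² = 120
v_rel = (-3, 7),  |v_rel|² = 58;  v_rel·d = (-3)·(-4) + (7)·(15) = 117
58·t² − 234·t + 120 = 0  ⇒  m = 117² − 58·120 = 6729
m = 6729 > 0,  v_rel·d = 117 > 0  ⇒  inside

inside=yes margin=6729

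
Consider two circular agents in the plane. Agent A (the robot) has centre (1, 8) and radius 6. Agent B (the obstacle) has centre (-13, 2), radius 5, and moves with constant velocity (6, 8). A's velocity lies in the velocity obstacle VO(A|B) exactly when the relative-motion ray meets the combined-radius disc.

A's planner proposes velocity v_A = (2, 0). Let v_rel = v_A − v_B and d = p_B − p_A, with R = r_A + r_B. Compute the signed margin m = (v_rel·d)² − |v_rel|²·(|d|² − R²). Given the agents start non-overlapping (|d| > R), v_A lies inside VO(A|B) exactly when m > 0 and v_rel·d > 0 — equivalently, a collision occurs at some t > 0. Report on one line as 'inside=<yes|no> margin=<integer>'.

d = (-14, -6),  |d|² = 232;  R = 6+5 = 11,  c = 232−11² = 111
v_rel = (-4, -8),  |v_rel|² = 80;  v_rel·d = (-4)·(-14) + (-8)·(-6) = 104
80·t² − 208·t + 111 = 0  ⇒  m = 104² − 80·111 = 1936
m = 1936 > 0,  v_rel·d = 104 > 0  ⇒  inside

inside=yes margin=1936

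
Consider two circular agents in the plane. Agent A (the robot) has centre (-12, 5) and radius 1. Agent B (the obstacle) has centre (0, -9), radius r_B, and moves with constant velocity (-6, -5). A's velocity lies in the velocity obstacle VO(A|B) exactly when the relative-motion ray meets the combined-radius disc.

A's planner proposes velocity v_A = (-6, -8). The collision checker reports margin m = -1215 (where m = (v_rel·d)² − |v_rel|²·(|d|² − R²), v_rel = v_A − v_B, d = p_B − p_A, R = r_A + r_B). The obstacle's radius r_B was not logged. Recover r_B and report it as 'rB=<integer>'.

m = -1215
d = (12, -14);  v_rel = (0, -3),  |v_rel|² = 9
v_rel×d = (0)·(-14) − (-3)·(12) = 36
since m = R²·9 − 36²:  R² = (1296 + -1215) / 9 = 9
R = √9 = 3  ⇒  r_B = 3 − 1 = 2

rB=2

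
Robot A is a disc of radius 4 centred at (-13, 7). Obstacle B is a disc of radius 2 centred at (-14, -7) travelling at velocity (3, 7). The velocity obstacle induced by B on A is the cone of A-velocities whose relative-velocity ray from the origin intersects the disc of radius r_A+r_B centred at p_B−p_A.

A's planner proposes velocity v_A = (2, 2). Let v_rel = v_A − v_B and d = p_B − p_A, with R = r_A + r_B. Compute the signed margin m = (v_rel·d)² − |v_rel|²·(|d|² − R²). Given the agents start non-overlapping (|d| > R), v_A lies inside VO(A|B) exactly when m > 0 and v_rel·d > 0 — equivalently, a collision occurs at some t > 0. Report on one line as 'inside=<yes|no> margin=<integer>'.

d = (-1, -14),  |d|² = 197;  R = 4+2 = 6,  c = 197−6² = 161
v_rel = (-1, -5),  |v_rel|² = 26;  v_rel·d = (-1)·(-1) + (-5)·(-14) = 71
26·t² − 142·t + 161 = 0  ⇒  m = 71² − 26·161 = 855
m = 855 > 0,  v_rel·d = 71 > 0  ⇒  inside

inside=yes margin=855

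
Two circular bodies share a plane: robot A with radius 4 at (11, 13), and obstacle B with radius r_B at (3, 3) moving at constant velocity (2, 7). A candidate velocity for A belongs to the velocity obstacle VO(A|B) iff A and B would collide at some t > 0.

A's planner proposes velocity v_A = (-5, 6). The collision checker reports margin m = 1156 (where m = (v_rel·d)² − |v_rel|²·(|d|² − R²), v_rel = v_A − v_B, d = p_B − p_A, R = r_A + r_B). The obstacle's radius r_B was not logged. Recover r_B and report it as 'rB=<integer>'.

m = 1156
d = (-8, -10);  v_rel = (-7, -1),  |v_rel|² = 50
v_rel×d = (-7)·(-10) − (-1)·(-8) = 62
since m = R²·50 − 62²:  R² = (3844 + 1156) / 50 = 100
R = √100 = 10  ⇒  r_B = 10 − 4 = 6

rB=6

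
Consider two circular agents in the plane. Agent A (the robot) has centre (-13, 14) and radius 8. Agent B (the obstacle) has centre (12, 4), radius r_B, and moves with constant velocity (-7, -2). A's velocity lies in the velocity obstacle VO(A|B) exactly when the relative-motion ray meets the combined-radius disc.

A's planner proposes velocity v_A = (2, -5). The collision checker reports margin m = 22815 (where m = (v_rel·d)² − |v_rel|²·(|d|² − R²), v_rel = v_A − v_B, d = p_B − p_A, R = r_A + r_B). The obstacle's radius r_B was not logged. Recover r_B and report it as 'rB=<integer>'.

m = 22815
d = (25, -10);  v_rel = (9, -3),  |v_rel|² = 90
v_rel×d = (9)·(-10) − (-3)·(25) = -15
since m = R²·90 − (-15)²:  R² = (225 + 22815) / 90 = 256
R = √256 = 16  ⇒  r_B = 16 − 8 = 8

rB=8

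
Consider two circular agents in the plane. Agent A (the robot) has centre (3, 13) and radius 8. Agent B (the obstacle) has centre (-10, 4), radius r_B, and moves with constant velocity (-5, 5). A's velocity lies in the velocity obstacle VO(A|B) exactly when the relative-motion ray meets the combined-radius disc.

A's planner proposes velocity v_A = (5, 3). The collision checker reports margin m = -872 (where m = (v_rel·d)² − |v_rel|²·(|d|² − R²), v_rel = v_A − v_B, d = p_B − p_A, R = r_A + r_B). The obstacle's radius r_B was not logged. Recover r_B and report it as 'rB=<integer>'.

m = -872
d = (-13, -9);  v_rel = (10, -2),  |v_rel|² = 104
v_rel×d = (10)·(-9) − (-2)·(-13) = -116
since m = R²·104 − (-116)²:  R² = (13456 + -872) / 104 = 121
R = √121 = 11  ⇒  r_B = 11 − 8 = 3

rB=3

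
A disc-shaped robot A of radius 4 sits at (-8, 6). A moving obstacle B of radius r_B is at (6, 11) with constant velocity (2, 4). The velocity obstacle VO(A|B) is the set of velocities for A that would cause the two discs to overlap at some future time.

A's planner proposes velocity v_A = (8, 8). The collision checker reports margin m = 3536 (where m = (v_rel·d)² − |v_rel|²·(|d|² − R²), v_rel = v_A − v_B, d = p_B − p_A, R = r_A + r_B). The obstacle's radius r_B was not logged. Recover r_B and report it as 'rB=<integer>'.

m = 3536
d = (14, 5);  v_rel = (6, 4),  |v_rel|² = 52
v_rel×d = (6)·(5) − (4)·(14) = -26
since m = R²·52 − (-26)²:  R² = (676 + 3536) / 52 = 81
R = √81 = 9  ⇒  r_B = 9 − 4 = 5

rB=5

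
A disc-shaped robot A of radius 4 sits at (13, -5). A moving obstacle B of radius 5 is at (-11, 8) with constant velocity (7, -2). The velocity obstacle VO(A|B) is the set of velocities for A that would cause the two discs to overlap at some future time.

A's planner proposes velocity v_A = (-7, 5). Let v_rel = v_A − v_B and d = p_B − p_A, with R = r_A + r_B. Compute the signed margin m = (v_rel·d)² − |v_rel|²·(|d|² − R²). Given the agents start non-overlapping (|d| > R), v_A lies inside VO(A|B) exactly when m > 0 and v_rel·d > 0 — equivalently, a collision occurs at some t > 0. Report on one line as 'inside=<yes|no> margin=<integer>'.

d = (-24, 13),  |d|² = 745;  R = 4+5 = 9,  c = 745−9² = 664
v_rel = (-14, 7),  |v_rel|² = 245;  v_rel·d = (-14)·(-24) + (7)·(13) = 427
245·t² − 854·t + 664 = 0  ⇒  m = 427² − 245·664 = 19649
m = 19649 > 0,  v_rel·d = 427 > 0  ⇒  inside

inside=yes margin=19649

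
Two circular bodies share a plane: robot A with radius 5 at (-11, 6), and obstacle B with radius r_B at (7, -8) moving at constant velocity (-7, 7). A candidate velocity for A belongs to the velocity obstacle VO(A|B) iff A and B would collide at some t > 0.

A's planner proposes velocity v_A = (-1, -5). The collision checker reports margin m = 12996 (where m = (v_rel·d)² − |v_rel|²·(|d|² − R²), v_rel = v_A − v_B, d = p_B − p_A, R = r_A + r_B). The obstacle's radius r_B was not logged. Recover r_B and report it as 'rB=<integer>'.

m = 12996
d = (18, -14);  v_rel = (6, -12),  |v_rel|² = 180
v_rel×d = (6)·(-14) − (-12)·(18) = 132
since m = R²·180 − 132²:  R² = (17424 + 12996) / 180 = 169
R = √169 = 13  ⇒  r_B = 13 − 5 = 8

rB=8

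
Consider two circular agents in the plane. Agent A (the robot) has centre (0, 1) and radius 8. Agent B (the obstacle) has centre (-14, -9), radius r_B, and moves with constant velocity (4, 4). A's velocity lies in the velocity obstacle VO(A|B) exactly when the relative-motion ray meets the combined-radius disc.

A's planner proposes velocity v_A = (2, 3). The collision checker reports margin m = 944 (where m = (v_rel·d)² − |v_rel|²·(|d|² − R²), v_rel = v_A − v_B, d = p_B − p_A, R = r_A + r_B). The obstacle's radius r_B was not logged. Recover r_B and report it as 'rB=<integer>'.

m = 944
d = (-14, -10);  v_rel = (-2, -1),  |v_rel|² = 5
v_rel×d = (-2)·(-10) − (-1)·(-14) = 6
since m = R²·5 − 6²:  R² = (36 + 944) / 5 = 196
R = √196 = 14  ⇒  r_B = 14 − 8 = 6

rB=6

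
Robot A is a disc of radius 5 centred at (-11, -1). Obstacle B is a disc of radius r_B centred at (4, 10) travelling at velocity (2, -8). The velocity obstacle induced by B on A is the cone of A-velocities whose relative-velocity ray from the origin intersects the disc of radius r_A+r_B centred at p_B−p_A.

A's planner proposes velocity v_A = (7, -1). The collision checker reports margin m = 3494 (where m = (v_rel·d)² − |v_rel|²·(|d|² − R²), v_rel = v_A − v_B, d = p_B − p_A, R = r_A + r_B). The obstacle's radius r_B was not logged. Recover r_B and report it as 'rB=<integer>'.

m = 3494
d = (15, 11);  v_rel = (5, 7),  |v_rel|² = 74
v_rel×d = (5)·(11) − (7)·(15) = -50
since m = R²·74 − (-50)²:  R² = (2500 + 3494) / 74 = 81
R = √81 = 9  ⇒  r_B = 9 − 5 = 4

rB=4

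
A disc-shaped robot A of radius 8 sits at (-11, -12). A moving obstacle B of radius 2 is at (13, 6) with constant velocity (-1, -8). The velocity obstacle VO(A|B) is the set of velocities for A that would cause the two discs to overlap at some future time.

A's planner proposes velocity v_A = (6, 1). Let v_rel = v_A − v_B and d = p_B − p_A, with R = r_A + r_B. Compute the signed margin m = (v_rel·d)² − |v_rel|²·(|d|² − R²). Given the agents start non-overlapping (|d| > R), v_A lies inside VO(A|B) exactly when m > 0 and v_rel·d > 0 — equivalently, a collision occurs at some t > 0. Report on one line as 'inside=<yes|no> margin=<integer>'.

d = (24, 18),  |d|² = 900;  R = 8+2 = 10,  c = 900−10² = 800
v_rel = (7, 9),  |v_rel|² = 130;  v_rel·d = (7)·(24) + (9)·(18) = 330
130·t² − 660·t + 800 = 0  ⇒  m = 330² − 130·800 = 4900
m = 4900 > 0,  v_rel·d = 330 > 0  ⇒  inside

inside=yes margin=4900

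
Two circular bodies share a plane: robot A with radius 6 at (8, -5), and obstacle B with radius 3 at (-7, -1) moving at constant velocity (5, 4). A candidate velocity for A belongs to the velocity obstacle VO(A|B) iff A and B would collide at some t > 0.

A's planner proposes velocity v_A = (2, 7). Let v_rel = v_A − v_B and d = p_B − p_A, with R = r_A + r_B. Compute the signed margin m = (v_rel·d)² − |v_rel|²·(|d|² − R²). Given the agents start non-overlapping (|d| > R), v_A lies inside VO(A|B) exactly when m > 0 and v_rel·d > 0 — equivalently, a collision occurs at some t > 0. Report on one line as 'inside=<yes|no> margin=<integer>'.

d = (-15, 4),  |d|² = 241;  R = 6+3 = 9,  c = 241−9² = 160
v_rel = (-3, 3),  |v_rel|² = 18;  v_rel·d = (-3)·(-15) + (3)·(4) = 57
18·t² − 114·t + 160 = 0  ⇒  m = 57² − 18·160 = 369
m = 369 > 0,  v_rel·d = 57 > 0  ⇒  inside

inside=yes margin=369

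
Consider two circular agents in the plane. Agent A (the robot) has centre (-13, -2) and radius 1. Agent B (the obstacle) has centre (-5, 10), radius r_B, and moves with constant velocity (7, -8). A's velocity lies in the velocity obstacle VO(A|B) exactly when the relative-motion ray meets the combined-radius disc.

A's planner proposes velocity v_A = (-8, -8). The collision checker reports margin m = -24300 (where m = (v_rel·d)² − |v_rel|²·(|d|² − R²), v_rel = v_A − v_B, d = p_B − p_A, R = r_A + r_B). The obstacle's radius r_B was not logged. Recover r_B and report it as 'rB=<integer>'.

m = -24300
d = (8, 12);  v_rel = (-15, 0),  |v_rel|² = 225
v_rel×d = (-15)·(12) − (0)·(8) = -180
since m = R²·225 − (-180)²:  R² = (32400 + -24300) / 225 = 36
R = √36 = 6  ⇒  r_B = 6 − 1 = 5

rB=5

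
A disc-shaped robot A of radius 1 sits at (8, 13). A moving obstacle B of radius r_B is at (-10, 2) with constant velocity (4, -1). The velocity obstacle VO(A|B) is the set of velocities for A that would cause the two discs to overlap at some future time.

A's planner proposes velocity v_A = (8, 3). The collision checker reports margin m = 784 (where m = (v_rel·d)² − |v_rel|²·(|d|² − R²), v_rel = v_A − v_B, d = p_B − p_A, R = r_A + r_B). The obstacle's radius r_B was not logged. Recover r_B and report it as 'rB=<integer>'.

m = 784
d = (-18, -11);  v_rel = (4, 4),  |v_rel|² = 32
v_rel×d = (4)·(-11) − (4)·(-18) = 28
since m = R²·32 − 28²:  R² = (784 + 784) / 32 = 49
R = √49 = 7  ⇒  r_B = 7 − 1 = 6

rB=6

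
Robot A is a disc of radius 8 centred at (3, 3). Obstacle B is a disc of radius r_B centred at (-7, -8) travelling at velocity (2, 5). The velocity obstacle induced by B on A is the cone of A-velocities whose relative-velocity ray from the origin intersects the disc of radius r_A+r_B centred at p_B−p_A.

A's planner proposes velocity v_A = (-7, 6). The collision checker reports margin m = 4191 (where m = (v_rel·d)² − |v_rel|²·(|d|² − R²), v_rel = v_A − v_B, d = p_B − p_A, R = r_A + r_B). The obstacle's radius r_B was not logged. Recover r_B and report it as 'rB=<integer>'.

m = 4191
d = (-10, -11);  v_rel = (-9, 1),  |v_rel|² = 82
v_rel×d = (-9)·(-11) − (1)·(-10) = 109
since m = R²·82 − 109²:  R² = (11881 + 4191) / 82 = 196
R = √196 = 14  ⇒  r_B = 14 − 8 = 6

rB=6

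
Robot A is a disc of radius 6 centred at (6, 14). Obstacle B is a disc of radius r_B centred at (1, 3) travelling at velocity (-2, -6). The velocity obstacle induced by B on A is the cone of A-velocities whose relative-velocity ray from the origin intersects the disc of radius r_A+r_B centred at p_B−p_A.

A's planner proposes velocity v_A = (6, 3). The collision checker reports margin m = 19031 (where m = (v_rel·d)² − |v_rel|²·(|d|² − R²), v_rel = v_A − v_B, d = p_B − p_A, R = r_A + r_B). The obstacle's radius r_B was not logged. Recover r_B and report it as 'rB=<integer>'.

m = 19031
d = (-5, -11);  v_rel = (8, 9),  |v_rel|² = 145
v_rel×d = (8)·(-11) − (9)·(-5) = -43
since m = R²·145 − (-43)²:  R² = (1849 + 19031) / 145 = 144
R = √144 = 12  ⇒  r_B = 12 − 6 = 6

rB=6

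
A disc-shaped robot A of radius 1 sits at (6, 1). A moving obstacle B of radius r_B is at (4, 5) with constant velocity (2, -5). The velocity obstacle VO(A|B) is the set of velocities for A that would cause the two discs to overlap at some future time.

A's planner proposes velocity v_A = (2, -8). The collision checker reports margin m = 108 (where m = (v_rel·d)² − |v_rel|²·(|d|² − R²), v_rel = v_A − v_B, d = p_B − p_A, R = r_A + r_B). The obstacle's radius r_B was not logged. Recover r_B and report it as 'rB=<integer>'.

m = 108
d = (-2, 4);  v_rel = (0, -3),  |v_rel|² = 9
v_rel×d = (0)·(4) − (-3)·(-2) = -6
since m = R²·9 − (-6)²:  R² = (36 + 108) / 9 = 16
R = √16 = 4  ⇒  r_B = 4 − 1 = 3

rB=3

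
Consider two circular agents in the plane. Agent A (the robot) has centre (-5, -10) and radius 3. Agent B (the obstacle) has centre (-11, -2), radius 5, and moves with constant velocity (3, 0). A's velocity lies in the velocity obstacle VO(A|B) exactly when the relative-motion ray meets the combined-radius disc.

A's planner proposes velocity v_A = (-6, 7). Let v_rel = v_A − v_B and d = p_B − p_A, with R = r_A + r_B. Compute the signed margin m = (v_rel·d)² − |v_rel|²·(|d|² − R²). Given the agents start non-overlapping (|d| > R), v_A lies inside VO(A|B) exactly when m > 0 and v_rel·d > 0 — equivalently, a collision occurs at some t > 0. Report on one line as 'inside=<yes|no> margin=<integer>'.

d = (-6, 8),  |d|² = 100;  R = 3+5 = 8,  c = 100−8² = 36
v_rel = (-9, 7),  |v_rel|² = 130;  v_rel·d = (-9)·(-6) + (7)·(8) = 110
130·t² − 220·t + 36 = 0  ⇒  m = 110² − 130·36 = 7420
m = 7420 > 0,  v_rel·d = 110 > 0  ⇒  inside

inside=yes margin=7420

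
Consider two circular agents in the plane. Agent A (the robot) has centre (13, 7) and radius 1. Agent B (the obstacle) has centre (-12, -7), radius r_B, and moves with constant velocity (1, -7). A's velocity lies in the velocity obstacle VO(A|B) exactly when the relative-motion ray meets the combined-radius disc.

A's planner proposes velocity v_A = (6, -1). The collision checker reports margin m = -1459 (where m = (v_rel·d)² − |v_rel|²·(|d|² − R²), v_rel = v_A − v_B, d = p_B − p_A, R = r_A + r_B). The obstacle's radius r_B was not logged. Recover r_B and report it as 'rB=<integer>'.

m = -1459
d = (-25, -14);  v_rel = (5, 6),  |v_rel|² = 61
v_rel×d = (5)·(-14) − (6)·(-25) = 80
since m = R²·61 − 80²:  R² = (6400 + -1459) / 61 = 81
R = √81 = 9  ⇒  r_B = 9 − 1 = 8

rB=8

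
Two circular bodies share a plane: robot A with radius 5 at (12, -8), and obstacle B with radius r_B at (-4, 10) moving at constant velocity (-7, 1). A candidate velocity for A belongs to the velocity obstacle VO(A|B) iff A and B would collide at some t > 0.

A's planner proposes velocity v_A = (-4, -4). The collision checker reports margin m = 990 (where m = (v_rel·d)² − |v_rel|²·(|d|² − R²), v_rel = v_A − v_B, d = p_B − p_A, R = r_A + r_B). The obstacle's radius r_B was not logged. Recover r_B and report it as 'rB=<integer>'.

m = 990
d = (-16, 18);  v_rel = (3, -5),  |v_rel|² = 34
v_rel×d = (3)·(18) − (-5)·(-16) = -26
since m = R²·34 − (-26)²:  R² = (676 + 990) / 34 = 49
R = √49 = 7  ⇒  r_B = 7 − 5 = 2

rB=2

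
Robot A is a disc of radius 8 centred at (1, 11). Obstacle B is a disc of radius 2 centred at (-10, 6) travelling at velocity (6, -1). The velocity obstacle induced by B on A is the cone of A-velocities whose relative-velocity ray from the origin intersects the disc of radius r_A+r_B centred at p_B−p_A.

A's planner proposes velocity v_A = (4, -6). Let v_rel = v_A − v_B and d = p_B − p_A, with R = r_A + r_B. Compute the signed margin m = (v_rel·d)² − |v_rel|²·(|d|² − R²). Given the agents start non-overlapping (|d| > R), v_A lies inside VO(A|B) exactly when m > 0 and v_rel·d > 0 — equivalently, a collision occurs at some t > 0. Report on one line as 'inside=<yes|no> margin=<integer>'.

d = (-11, -5),  |d|² = 146;  R = 8+2 = 10,  c = 146−10² = 46
v_rel = (-2, -5),  |v_rel|² = 29;  v_rel·d = (-2)·(-11) + (-5)·(-5) = 47
29·t² − 94·t + 46 = 0  ⇒  m = 47² − 29·46 = 875
m = 875 > 0,  v_rel·d = 47 > 0  ⇒  inside

inside=yes margin=875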